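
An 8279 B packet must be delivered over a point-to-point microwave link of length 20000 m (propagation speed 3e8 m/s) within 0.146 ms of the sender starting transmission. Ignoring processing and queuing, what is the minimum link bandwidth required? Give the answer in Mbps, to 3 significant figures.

L = 66232 bits.
Propagation delay = 20000 / 300000000 = 0.0666667 ms.
Transmission budget = 0.146 − 0.0666667 = 0.0793333 ms.
R ≥ L / t_tx = 66232 bits / 7.93333e-05 s = 835 Mbps.

835 Mbps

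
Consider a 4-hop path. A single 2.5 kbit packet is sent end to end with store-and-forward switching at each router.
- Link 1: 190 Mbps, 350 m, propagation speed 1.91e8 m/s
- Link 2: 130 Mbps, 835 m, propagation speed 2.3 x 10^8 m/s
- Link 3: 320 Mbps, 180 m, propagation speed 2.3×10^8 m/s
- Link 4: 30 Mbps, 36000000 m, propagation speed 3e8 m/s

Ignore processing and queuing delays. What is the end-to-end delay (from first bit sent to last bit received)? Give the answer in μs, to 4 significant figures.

L = 2500 bits.
Transmission delays (L/R per hop): 13.1579, 19.2308, 7.8125, 83.3333 μs; sum = 123.534 μs.
Propagation delays (d/s per hop): 1.83246, 3.63043, 0.782609, 120000 μs; sum = 120006 μs.
End-to-end = 120100 μs.

120100 μs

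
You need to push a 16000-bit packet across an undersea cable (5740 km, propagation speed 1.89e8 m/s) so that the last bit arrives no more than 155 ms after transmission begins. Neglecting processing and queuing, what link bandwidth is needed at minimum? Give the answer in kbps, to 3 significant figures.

128 kbps

Propagation delay = 5740000 / 189000000 = 30.3704 ms.
Transmission budget = 155 − 30.3704 = 124.63 ms.
R ≥ L / t_tx = 16000 bits / 0.12463 s = 128 kbps.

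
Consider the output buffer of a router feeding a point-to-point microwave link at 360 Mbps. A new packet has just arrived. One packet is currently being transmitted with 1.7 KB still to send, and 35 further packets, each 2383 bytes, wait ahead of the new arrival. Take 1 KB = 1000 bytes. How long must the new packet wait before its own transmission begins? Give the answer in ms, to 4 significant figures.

1.891 ms

Each queued packet: L/R = 19064/360000000 = 0.0529556 ms.
35 queued → 1.85344 ms.
Plus remaining 13600 bits of current packet: 0.0377778 ms.
Queuing delay = 1.891 ms.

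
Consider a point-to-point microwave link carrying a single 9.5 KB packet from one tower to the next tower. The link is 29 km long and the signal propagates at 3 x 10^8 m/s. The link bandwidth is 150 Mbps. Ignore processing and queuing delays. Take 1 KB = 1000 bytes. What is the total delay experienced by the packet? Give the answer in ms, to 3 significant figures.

L = 76000 bits.
Transmission delay = L/R = 76000 / 150000000 = 0.506667 ms.
Propagation delay = d/s = 29000 m / 300000000 m/s = 0.0966667 ms.
Total = 0.603 ms.

0.603 ms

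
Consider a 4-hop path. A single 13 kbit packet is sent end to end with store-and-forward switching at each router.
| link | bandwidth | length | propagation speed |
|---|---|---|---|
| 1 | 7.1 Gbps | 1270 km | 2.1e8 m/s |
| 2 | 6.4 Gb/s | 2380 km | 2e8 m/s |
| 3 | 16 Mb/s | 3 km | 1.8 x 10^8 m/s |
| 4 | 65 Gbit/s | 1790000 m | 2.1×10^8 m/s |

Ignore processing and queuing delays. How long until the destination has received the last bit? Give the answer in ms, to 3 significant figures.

L = 13000 bits.
Transmission delays (L/R per hop): 0.00183099, 0.00203125, 0.8125, 0.0002 ms; sum = 0.816562 ms.
Propagation delays (d/s per hop): 6.04762, 11.9, 0.0166667, 8.52381 ms; sum = 26.4881 ms.
End-to-end = 27.3 ms.

27.3 ms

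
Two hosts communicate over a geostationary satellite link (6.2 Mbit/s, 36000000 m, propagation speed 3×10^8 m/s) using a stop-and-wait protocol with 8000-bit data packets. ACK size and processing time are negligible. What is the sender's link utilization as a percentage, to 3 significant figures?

t_tx = L/R = 8000/6200000 = 0.00129032 s.
t_prop = 36000000/300000000 = 0.12 s; RTT = 0.24 s.
Cycle = t_tx + RTT = 0.24129 s.
Utilization = t_tx / cycle = 0.00129032/0.24129 = 0.535 %.

0.535 %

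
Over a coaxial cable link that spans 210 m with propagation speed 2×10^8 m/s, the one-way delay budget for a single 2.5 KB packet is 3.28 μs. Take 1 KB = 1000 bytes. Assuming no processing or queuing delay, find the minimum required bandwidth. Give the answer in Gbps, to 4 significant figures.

L = 20000 bits.
Propagation delay = 210 / 200000000 = 1.05 μs.
Transmission budget = 3.28 − 1.05 = 2.23 μs.
R ≥ L / t_tx = 20000 bits / 2.23e-06 s = 8.969 Gbps.

8.969 Gbps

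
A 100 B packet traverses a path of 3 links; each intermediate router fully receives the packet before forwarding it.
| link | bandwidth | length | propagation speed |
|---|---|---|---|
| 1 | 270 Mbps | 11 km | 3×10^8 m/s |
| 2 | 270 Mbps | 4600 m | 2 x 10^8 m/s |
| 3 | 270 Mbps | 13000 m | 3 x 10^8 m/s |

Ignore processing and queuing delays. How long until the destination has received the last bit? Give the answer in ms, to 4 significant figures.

L = 100 × 8 = 800 bits.
Transmission delay per hop = L/R = 800/270000000 = 0.00296296 ms; 3 hops → 0.00888889 ms.
Propagation delays (d/s per hop): 0.0366667, 0.023, 0.0433333 ms; sum = 0.103 ms.
End-to-end = 0.1119 ms.

0.1119 ms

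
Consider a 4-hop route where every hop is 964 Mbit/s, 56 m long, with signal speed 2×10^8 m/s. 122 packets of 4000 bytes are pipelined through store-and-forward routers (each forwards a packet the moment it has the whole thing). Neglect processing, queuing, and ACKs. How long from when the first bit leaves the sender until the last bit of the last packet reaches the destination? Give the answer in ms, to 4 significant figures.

4.150 ms

Per-hop transmission t_tx = L/R = 32000/964000000 = 0.033195 ms.
Per-hop propagation t_prop = 56/200000000 = 0.00028 ms.
Pipeline fill: first packet needs 4·t_tx to clear all hops; remaining 121 packets each add one t_tx.
Total = (4+122-1)·t_tx + 4·t_prop = 125·0.033195 + 4·0.00028 = 4.150 ms.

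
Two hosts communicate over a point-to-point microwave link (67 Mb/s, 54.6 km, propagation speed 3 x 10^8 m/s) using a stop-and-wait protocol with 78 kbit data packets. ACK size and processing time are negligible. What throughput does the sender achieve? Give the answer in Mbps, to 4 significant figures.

51.04 Mbps

t_tx = L/R = 78000/67000000 = 0.00116418 s.
t_prop = 54600/300000000 = 0.000182 s; RTT = 0.000364 s.
Cycle = t_tx + RTT = 0.00152818 s.
Throughput = L / cycle = 78000 / 0.00152818 = 51.04 Mbps.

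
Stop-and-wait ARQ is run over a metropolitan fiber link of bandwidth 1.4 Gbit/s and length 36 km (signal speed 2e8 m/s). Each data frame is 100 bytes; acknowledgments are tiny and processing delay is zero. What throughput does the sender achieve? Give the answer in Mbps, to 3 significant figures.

t_tx = L/R = 800/1400000000 = 5.71429e-07 s.
t_prop = 36000/200000000 = 0.00018 s; RTT = 0.00036 s.
Cycle = t_tx + RTT = 0.000360571 s.
Throughput = L / cycle = 800 / 0.000360571 = 2.22 Mbps.

2.22 Mbps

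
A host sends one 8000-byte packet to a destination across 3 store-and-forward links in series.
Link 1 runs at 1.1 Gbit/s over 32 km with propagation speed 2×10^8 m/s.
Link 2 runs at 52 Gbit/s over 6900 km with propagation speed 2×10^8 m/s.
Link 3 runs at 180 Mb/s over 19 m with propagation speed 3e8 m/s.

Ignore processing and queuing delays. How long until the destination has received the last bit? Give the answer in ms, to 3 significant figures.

L = 8000 × 8 = 64000 bits.
Transmission delays (L/R per hop): 0.0581818, 0.00123077, 0.355556 ms; sum = 0.414968 ms.
Propagation delays (d/s per hop): 0.16, 34.5, 6.33333e-05 ms; sum = 34.6601 ms.
End-to-end = 35.1 ms.

35.1 ms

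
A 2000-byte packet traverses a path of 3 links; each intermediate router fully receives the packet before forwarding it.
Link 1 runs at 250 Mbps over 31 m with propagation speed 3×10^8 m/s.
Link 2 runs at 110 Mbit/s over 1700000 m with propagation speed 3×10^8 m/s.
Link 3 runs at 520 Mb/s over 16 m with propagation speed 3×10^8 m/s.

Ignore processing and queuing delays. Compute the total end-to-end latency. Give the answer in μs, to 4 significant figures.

L = 2000 × 8 = 16000 bits.
Transmission delays (L/R per hop): 64, 145.455, 30.7692 μs; sum = 240.224 μs.
Propagation delays (d/s per hop): 0.103333, 5666.67, 0.0533333 μs; sum = 5666.82 μs.
End-to-end = 5907 μs.

5907 μs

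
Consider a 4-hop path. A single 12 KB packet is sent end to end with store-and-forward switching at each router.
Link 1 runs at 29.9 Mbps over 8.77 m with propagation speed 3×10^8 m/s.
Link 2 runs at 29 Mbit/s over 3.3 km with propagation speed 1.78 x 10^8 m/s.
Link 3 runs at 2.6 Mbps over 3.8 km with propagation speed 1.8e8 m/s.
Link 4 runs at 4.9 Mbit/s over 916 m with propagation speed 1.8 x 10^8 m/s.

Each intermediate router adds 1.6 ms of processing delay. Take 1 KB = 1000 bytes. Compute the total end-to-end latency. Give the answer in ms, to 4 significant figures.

67.88 ms

L = 96000 bits.
Transmission delays (L/R per hop): 3.2107, 3.31034, 36.9231, 19.5918 ms; sum = 63.036 ms.
Propagation delays (d/s per hop): 2.92333e-05, 0.0185393, 0.0211111, 0.00508889 ms; sum = 0.0447686 ms.
Processing at 3 router(s): 3 × 1.6 ms = 4.8 ms.
End-to-end = 67.88 ms.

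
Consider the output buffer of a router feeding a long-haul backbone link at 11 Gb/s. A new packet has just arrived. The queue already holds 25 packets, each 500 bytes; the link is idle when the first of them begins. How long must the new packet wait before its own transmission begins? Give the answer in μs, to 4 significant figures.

9.091 μs

Each queued packet: L/R = 4000/11000000000 = 0.363636 μs.
25 queued → 9.09091 μs.
Queuing delay = 9.091 μs.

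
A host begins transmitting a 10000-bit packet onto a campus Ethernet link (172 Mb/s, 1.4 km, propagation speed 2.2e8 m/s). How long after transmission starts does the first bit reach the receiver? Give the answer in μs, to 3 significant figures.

6.36 μs

First bit experiences only propagation delay: d/s = 1400/2.2e+08 = 6.36 μs.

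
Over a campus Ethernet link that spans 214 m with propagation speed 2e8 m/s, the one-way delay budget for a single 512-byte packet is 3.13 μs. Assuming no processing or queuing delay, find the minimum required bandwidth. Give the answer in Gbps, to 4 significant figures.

1.988 Gbps

L = 4096 bits.
Propagation delay = 214 / 200000000 = 1.07 μs.
Transmission budget = 3.13 − 1.07 = 2.06 μs.
R ≥ L / t_tx = 4096 bits / 2.06e-06 s = 1.988 Gbps.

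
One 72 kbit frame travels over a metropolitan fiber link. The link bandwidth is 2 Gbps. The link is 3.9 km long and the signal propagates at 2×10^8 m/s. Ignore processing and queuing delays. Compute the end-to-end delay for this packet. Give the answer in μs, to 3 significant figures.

L = 72000 bits.
Transmission delay = L/R = 72000 / 2000000000 = 36 μs.
Propagation delay = d/s = 3900 m / 200000000 m/s = 19.5 μs.
Total = 55.5 μs.

55.5 μs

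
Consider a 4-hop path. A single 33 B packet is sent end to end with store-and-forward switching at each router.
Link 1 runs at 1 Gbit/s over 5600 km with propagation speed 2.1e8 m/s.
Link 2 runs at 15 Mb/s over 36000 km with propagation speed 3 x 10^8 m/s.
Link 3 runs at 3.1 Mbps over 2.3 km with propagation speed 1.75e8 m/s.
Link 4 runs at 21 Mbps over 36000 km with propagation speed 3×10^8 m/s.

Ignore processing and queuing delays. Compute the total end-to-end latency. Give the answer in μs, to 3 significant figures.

L = 33 × 8 = 264 bits.
Transmission delays (L/R per hop): 0.264, 17.6, 85.1613, 12.5714 μs; sum = 115.597 μs.
Propagation delays (d/s per hop): 26666.7, 120000, 13.1429, 120000 μs; sum = 266680 μs.
End-to-end = 267000 μs.

267000 μs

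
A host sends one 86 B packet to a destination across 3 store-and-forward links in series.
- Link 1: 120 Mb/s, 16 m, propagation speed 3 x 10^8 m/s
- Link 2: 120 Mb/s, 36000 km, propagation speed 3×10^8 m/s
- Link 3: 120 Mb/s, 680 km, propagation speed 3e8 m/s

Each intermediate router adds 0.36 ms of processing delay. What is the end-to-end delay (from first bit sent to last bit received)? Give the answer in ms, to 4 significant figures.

L = 86 × 8 = 688 bits.
Transmission delay per hop = L/R = 688/120000000 = 0.00573333 ms; 3 hops → 0.0172 ms.
Propagation delays (d/s per hop): 5.33333e-05, 120, 2.26667 ms; sum = 122.267 ms.
Processing at 2 router(s): 2 × 0.36 ms = 0.72 ms.
End-to-end = 123.0 ms.

123.0 ms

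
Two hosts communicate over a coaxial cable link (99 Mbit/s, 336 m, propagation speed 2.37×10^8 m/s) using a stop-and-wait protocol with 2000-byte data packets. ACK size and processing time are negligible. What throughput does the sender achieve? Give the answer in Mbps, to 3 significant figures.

97.3 Mbps

t_tx = L/R = 16000/99000000 = 0.000161616 s.
t_prop = 336/237000000 = 1.41772e-06 s; RTT = 2.83544e-06 s.
Cycle = t_tx + RTT = 0.000164452 s.
Throughput = L / cycle = 16000 / 0.000164452 = 97.3 Mbps.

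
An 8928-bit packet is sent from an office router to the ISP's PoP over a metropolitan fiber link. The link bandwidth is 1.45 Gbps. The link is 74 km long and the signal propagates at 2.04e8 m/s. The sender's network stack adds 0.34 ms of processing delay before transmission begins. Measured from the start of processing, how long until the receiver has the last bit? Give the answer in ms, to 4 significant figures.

0.7089 ms

Transmission delay = L/R = 8928 / 1450000000 = 0.00615724 ms.
Propagation delay = d/s = 74000 m / 204000000 m/s = 0.362745 ms.
Plus processing delay 0.34 ms = 0.34 ms.
Total = 0.7089 ms.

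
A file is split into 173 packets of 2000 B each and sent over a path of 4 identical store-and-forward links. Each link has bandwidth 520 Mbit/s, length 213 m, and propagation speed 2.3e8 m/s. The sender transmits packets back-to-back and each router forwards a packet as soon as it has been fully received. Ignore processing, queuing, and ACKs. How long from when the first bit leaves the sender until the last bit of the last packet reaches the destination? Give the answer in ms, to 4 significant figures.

5.419 ms

Per-hop transmission t_tx = L/R = 16000/520000000 = 0.0307692 ms.
Per-hop propagation t_prop = 213/2.3e+08 = 0.000926087 ms.
Pipeline fill: first packet needs 4·t_tx to clear all hops; remaining 172 packets each add one t_tx.
Total = (4+173-1)·t_tx + 4·t_prop = 176·0.0307692 + 4·0.000926087 = 5.419 ms.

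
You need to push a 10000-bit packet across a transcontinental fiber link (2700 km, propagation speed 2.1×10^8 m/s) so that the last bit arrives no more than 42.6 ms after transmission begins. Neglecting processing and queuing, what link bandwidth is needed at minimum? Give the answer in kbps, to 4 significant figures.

336.2 kbps

Propagation delay = 2700000 / 210000000 = 12.8571 ms.
Transmission budget = 42.6 − 12.8571 = 29.7429 ms.
R ≥ L / t_tx = 10000 bits / 0.0297429 s = 336.2 kbps.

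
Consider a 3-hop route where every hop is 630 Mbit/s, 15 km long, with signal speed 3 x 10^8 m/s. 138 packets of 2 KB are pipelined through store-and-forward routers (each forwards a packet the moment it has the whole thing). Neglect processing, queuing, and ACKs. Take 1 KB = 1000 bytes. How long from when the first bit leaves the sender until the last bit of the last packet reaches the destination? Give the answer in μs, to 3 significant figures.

3710 μs

Per-hop transmission t_tx = L/R = 16000/630000000 = 25.3968 μs.
Per-hop propagation t_prop = 15000/300000000 = 50 μs.
Pipeline fill: first packet needs 3·t_tx to clear all hops; remaining 137 packets each add one t_tx.
Total = (3+138-1)·t_tx + 3·t_prop = 140·25.3968 + 3·50 = 3710 μs.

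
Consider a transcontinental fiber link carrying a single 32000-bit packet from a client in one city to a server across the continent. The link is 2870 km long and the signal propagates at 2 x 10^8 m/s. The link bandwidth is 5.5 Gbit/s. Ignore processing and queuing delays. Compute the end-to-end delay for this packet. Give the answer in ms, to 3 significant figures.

Transmission delay = L/R = 32000 / 5500000000 = 0.00581818 ms.
Propagation delay = d/s = 2870000 m / 200000000 m/s = 14.35 ms.
Total = 14.4 ms.

14.4 ms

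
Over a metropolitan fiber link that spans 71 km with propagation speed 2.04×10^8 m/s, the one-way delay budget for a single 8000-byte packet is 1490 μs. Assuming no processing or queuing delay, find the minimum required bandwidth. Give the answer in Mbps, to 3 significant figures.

L = 64000 bits.
Propagation delay = 71000 / 204000000 = 348.039 μs.
Transmission budget = 1490 − 348.039 = 1141.96 μs.
R ≥ L / t_tx = 64000 bits / 0.00114196 s = 56.0 Mbps.

56.0 Mbps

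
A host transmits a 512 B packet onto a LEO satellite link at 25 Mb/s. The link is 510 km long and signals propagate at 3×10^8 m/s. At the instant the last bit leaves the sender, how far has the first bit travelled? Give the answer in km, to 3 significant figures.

t_tx = L/R = 4096/25000000 = 0.00016384 s.
Distance = s × t_tx = 300000000 × 0.00016384 = 49.2 km.

49.2 km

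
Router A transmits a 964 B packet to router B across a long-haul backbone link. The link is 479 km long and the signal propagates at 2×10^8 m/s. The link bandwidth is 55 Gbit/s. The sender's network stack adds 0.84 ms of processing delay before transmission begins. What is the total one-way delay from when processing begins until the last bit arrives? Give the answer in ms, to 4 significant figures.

3.235 ms

L = 964 × 8 = 7712 bits.
Transmission delay = L/R = 7712 / 55000000000 = 0.000140218 ms.
Propagation delay = d/s = 479000 m / 200000000 m/s = 2.395 ms.
Plus processing delay 0.84 ms = 0.84 ms.
Total = 3.235 ms.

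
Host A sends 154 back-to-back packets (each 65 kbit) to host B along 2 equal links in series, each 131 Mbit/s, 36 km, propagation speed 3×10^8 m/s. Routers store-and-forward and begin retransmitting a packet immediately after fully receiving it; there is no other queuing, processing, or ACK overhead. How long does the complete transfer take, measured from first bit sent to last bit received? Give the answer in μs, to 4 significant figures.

77150 μs

Per-hop transmission t_tx = L/R = 65000/131000000 = 496.183 μs.
Per-hop propagation t_prop = 36000/300000000 = 120 μs.
Pipeline fill: first packet needs 2·t_tx to clear all hops; remaining 153 packets each add one t_tx.
Total = (2+154-1)·t_tx + 2·t_prop = 155·496.183 + 2·120 = 77150 μs.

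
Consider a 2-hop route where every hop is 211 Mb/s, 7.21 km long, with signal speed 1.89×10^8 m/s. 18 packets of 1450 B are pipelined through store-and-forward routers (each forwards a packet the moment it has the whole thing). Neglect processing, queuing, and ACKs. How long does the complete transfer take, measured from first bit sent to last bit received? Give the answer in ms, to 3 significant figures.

1.12 ms

Per-hop transmission t_tx = L/R = 11600/211000000 = 0.0549763 ms.
Per-hop propagation t_prop = 7210/189000000 = 0.0381481 ms.
Pipeline fill: first packet needs 2·t_tx to clear all hops; remaining 17 packets each add one t_tx.
Total = (2+18-1)·t_tx + 2·t_prop = 19·0.0549763 + 2·0.0381481 = 1.12 ms.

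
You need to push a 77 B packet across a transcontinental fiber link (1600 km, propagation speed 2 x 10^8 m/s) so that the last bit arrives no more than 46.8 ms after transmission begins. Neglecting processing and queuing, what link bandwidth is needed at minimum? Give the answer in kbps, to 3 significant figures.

L = 616 bits.
Propagation delay = 1600000 / 200000000 = 8 ms.
Transmission budget = 46.8 − 8 = 38.8 ms.
R ≥ L / t_tx = 616 bits / 0.0388 s = 15.9 kbps.

15.9 kbps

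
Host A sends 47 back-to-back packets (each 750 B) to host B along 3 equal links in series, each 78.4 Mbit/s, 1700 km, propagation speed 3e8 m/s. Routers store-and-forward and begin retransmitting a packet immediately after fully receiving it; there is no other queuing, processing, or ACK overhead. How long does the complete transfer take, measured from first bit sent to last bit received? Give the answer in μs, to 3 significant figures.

20800 μs

Per-hop transmission t_tx = L/R = 6000/78400000 = 76.5306 μs.
Per-hop propagation t_prop = 1700000/300000000 = 5666.67 μs.
Pipeline fill: first packet needs 3·t_tx to clear all hops; remaining 46 packets each add one t_tx.
Total = (3+47-1)·t_tx + 3·t_prop = 49·76.5306 + 3·5666.67 = 20800 μs.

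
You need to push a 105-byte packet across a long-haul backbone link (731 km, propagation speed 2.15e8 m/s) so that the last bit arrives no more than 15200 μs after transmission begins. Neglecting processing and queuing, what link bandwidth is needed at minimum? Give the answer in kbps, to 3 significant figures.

L = 840 bits.
Propagation delay = 731000 / 215000000 = 3400 μs.
Transmission budget = 15200 − 3400 = 11800 μs.
R ≥ L / t_tx = 840 bits / 0.0118 s = 71.2 kbps.

71.2 kbps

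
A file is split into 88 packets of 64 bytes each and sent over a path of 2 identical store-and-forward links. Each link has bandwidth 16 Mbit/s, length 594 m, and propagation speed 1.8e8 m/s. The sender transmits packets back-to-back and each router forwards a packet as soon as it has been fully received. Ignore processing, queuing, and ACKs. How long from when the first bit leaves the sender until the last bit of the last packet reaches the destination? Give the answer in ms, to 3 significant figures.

2.85 ms

Per-hop transmission t_tx = L/R = 512/16000000 = 0.032 ms.
Per-hop propagation t_prop = 594/180000000 = 0.0033 ms.
Pipeline fill: first packet needs 2·t_tx to clear all hops; remaining 87 packets each add one t_tx.
Total = (2+88-1)·t_tx + 2·t_prop = 89·0.032 + 2·0.0033 = 2.85 ms.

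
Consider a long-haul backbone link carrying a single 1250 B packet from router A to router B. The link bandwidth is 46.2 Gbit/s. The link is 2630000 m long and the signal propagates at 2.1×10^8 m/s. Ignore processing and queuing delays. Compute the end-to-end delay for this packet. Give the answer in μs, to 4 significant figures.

12520 μs

L = 1250 × 8 = 10000 bits.
Transmission delay = L/R = 10000 / 46200000000 = 0.21645 μs.
Propagation delay = d/s = 2630000 m / 210000000 m/s = 12523.8 μs.
Total = 12520 μs.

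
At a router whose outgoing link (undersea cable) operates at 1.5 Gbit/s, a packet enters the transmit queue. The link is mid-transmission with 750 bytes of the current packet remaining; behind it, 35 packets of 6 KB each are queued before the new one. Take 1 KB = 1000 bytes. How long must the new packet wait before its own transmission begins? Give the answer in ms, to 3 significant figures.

1.12 ms

Each queued packet: L/R = 48000/1500000000 = 0.032 ms.
35 queued → 1.12 ms.
Plus remaining 6000 bits of current packet: 0.004 ms.
Queuing delay = 1.12 ms.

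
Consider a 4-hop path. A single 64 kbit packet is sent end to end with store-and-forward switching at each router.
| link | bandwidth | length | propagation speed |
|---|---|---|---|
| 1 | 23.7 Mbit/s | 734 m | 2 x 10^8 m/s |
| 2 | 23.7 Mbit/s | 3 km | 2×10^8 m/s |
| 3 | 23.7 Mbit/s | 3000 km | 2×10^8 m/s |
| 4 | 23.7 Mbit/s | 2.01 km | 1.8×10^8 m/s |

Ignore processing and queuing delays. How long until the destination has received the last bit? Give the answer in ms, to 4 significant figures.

L = 64000 bits.
Transmission delay per hop = L/R = 64000/23700000 = 2.70042 ms; 4 hops → 10.8017 ms.
Propagation delays (d/s per hop): 0.00367, 0.015, 15, 0.0111667 ms; sum = 15.0298 ms.
End-to-end = 25.83 ms.

25.83 ms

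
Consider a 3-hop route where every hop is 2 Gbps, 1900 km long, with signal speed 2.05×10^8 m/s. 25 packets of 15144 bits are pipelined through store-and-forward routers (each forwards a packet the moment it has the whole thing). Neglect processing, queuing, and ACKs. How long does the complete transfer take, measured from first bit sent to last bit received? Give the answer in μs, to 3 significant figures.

28000 μs

Per-hop transmission t_tx = L/R = 15144/2000000000 = 7.572 μs.
Per-hop propagation t_prop = 1900000/2.05e+08 = 9268.29 μs.
Pipeline fill: first packet needs 3·t_tx to clear all hops; remaining 24 packets each add one t_tx.
Total = (3+25-1)·t_tx + 3·t_prop = 27·7.572 + 3·9268.29 = 28000 μs.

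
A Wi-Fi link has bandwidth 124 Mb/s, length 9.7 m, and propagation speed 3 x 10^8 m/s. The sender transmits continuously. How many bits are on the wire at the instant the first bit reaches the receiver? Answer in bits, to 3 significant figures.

4.01 bits

Propagation delay = 9.7 / 300000000 = 3.23333e-08 s.
BDP = R × t_prop = 124000000 × 3.23333e-08 = 4.00933 bits.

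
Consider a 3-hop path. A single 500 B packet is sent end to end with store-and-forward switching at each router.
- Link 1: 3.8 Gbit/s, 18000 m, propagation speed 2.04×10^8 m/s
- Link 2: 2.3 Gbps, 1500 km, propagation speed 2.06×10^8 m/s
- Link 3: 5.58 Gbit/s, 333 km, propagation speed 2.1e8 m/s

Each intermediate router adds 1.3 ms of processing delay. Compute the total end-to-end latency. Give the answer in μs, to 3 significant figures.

L = 500 × 8 = 4000 bits.
Transmission delays (L/R per hop): 1.05263, 1.73913, 0.716846 μs; sum = 3.50861 μs.
Propagation delays (d/s per hop): 88.2353, 7281.55, 1585.71 μs; sum = 8955.5 μs.
Processing at 2 router(s): 2 × 1.3 ms = 2600 μs.
End-to-end = 11600 μs.

11600 μs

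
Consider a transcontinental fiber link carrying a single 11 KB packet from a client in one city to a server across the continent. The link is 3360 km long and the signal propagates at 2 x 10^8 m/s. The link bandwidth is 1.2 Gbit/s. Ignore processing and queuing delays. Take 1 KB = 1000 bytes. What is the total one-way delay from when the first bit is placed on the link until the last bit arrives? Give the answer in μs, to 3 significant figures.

16900 μs

L = 88000 bits.
Transmission delay = L/R = 88000 / 1200000000 = 73.3333 μs.
Propagation delay = d/s = 3360000 m / 200000000 m/s = 16800 μs.
Total = 16900 μs.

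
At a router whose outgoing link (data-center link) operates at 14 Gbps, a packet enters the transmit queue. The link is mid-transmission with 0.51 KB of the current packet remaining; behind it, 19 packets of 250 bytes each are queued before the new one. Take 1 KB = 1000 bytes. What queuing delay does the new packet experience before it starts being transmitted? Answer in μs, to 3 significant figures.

3.01 μs

Each queued packet: L/R = 2000/14000000000 = 0.142857 μs.
19 queued → 2.71429 μs.
Plus remaining 4080 bits of current packet: 0.291429 μs.
Queuing delay = 3.01 μs.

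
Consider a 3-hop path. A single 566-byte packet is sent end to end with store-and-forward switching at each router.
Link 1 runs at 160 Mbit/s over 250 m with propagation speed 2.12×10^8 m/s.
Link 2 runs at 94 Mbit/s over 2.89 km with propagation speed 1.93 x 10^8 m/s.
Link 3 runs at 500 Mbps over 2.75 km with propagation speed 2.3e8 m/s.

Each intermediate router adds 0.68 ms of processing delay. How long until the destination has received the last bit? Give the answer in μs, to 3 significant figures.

1470 μs

L = 566 × 8 = 4528 bits.
Transmission delays (L/R per hop): 28.3, 48.1702, 9.056 μs; sum = 85.5262 μs.
Propagation delays (d/s per hop): 1.17925, 14.9741, 11.9565 μs; sum = 28.1099 μs.
Processing at 2 router(s): 2 × 0.68 ms = 1360 μs.
End-to-end = 1470 μs.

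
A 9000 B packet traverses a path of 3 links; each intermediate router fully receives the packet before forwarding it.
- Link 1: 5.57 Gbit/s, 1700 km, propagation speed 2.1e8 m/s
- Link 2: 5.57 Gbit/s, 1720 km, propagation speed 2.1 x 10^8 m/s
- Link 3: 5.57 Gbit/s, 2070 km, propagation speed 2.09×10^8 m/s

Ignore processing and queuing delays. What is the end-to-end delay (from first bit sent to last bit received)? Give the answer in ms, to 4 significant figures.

L = 9000 × 8 = 72000 bits.
Transmission delay per hop = L/R = 72000/5570000000 = 0.0129264 ms; 3 hops → 0.0387792 ms.
Propagation delays (d/s per hop): 8.09524, 8.19048, 9.90431 ms; sum = 26.19 ms.
End-to-end = 26.23 ms.

26.23 ms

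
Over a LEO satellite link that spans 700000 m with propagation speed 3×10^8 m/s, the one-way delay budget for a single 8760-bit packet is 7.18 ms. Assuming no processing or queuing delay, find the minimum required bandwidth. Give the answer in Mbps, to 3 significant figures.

1.81 Mbps

Propagation delay = 700000 / 300000000 = 2.33333 ms.
Transmission budget = 7.18 − 2.33333 = 4.84667 ms.
R ≥ L / t_tx = 8760 bits / 0.00484667 s = 1.81 Mbps.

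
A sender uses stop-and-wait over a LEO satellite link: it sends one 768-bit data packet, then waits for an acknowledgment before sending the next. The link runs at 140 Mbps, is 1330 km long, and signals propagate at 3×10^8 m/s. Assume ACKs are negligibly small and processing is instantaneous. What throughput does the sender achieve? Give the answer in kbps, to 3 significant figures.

t_tx = L/R = 768/140000000 = 5.48571e-06 s.
t_prop = 1330000/300000000 = 0.00443333 s; RTT = 0.00886667 s.
Cycle = t_tx + RTT = 0.00887215 s.
Throughput = L / cycle = 768 / 0.00887215 = 86.6 kbps.

86.6 kbps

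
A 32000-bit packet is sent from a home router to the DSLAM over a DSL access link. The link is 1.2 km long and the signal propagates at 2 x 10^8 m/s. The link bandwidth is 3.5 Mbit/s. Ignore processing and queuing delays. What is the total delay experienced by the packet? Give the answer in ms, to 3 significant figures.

9.15 ms

Transmission delay = L/R = 32000 / 3500000 = 9.14286 ms.
Propagation delay = d/s = 1200 m / 200000000 m/s = 0.006 ms.
Total = 9.15 ms.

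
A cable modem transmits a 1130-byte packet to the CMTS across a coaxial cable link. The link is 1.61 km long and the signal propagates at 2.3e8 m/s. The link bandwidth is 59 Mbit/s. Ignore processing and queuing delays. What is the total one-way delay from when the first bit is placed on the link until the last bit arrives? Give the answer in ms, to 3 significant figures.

0.160 ms

L = 1130 × 8 = 9040 bits.
Transmission delay = L/R = 9040 / 59000000 = 0.15322 ms.
Propagation delay = d/s = 1610 m / 2.3e+08 m/s = 0.007 ms.
Total = 0.160 ms.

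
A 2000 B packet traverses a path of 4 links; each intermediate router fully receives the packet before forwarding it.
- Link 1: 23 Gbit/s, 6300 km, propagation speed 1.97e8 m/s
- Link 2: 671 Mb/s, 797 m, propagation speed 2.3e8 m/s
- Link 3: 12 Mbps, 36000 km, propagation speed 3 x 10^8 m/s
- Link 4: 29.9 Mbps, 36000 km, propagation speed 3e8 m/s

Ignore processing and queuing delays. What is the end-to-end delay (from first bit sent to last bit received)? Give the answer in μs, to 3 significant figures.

L = 2000 × 8 = 16000 bits.
Transmission delays (L/R per hop): 0.695652, 23.845, 1333.33, 535.117 μs; sum = 1892.99 μs.
Propagation delays (d/s per hop): 31979.7, 3.46522, 120000, 120000 μs; sum = 271983 μs.
End-to-end = 274000 μs.

274000 μs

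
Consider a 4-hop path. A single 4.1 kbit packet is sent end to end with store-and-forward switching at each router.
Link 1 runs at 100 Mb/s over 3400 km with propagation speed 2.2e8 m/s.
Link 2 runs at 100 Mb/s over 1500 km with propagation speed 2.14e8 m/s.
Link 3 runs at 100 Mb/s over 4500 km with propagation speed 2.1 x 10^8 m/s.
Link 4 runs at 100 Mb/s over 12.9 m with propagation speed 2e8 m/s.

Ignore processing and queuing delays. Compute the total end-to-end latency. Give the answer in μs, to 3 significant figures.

44100 μs

L = 4100 bits.
Transmission delay per hop = L/R = 4100/100000000 = 41 μs; 4 hops → 164 μs.
Propagation delays (d/s per hop): 15454.5, 7009.35, 21428.6, 0.0645 μs; sum = 43892.5 μs.
End-to-end = 44100 μs.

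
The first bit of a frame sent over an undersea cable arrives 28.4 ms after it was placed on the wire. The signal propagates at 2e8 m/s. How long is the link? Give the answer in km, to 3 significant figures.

d = s × t_prop = 200000000 × 0.0284 = 5680 km.

5680 km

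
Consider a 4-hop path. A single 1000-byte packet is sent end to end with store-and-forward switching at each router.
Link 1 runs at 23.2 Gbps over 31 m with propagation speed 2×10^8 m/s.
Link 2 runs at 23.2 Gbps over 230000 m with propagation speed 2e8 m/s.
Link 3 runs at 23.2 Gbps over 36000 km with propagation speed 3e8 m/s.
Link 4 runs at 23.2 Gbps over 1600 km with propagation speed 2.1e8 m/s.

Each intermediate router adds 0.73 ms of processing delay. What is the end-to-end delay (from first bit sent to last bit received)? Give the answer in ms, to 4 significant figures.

L = 1000 × 8 = 8000 bits.
Transmission delay per hop = L/R = 8000/23200000000 = 0.000344828 ms; 4 hops → 0.00137931 ms.
Propagation delays (d/s per hop): 0.000155, 1.15, 120, 7.61905 ms; sum = 128.769 ms.
Processing at 3 router(s): 3 × 0.73 ms = 2.19 ms.
End-to-end = 131.0 ms.

131.0 ms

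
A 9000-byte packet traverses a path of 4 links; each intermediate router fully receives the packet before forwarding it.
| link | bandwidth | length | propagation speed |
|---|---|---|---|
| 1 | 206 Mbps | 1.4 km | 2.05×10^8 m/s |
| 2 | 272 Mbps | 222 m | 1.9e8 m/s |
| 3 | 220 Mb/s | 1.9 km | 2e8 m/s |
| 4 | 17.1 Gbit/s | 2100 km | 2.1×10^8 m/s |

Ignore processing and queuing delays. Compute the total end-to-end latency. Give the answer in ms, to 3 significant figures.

11.0 ms

L = 9000 × 8 = 72000 bits.
Transmission delays (L/R per hop): 0.349515, 0.264706, 0.327273, 0.00421053 ms; sum = 0.945704 ms.
Propagation delays (d/s per hop): 0.00682927, 0.00116842, 0.0095, 10 ms; sum = 10.0175 ms.
End-to-end = 11.0 ms.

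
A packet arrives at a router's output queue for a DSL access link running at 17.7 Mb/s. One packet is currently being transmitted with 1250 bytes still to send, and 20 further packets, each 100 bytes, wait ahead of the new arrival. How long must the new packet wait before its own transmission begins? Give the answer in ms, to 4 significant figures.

Each queued packet: L/R = 800/17700000 = 0.0451977 ms.
20 queued → 0.903955 ms.
Plus remaining 10000 bits of current packet: 0.564972 ms.
Queuing delay = 1.469 ms.

1.469 ms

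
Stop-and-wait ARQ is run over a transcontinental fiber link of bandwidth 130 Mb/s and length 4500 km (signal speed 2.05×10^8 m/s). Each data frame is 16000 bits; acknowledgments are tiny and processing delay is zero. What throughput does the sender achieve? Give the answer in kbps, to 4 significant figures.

363.4 kbps

t_tx = L/R = 16000/130000000 = 0.000123077 s.
t_prop = 4500000/2.05e+08 = 0.0219512 s; RTT = 0.0439024 s.
Cycle = t_tx + RTT = 0.0440255 s.
Throughput = L / cycle = 16000 / 0.0440255 = 363.4 kbps.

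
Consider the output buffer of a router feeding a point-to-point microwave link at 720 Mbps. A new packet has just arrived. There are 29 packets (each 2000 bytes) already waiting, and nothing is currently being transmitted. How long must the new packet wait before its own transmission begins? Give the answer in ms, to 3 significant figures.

Each queued packet: L/R = 16000/720000000 = 0.0222222 ms.
29 queued → 0.644444 ms.
Queuing delay = 0.644 ms.

0.644 ms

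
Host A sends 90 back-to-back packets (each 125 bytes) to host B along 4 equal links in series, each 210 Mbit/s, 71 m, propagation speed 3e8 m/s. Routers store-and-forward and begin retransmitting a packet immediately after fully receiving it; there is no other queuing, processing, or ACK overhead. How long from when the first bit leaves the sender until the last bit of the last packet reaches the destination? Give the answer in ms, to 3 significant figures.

0.444 ms

Per-hop transmission t_tx = L/R = 1000/210000000 = 0.0047619 ms.
Per-hop propagation t_prop = 71/300000000 = 0.000236667 ms.
Pipeline fill: first packet needs 4·t_tx to clear all hops; remaining 89 packets each add one t_tx.
Total = (4+90-1)·t_tx + 4·t_prop = 93·0.0047619 + 4·0.000236667 = 0.444 ms.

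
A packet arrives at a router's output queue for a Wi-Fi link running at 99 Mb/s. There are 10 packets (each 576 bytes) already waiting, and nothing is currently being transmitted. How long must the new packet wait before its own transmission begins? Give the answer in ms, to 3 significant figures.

Each queued packet: L/R = 4608/99000000 = 0.0465455 ms.
10 queued → 0.465455 ms.
Queuing delay = 0.465 ms.

0.465 ms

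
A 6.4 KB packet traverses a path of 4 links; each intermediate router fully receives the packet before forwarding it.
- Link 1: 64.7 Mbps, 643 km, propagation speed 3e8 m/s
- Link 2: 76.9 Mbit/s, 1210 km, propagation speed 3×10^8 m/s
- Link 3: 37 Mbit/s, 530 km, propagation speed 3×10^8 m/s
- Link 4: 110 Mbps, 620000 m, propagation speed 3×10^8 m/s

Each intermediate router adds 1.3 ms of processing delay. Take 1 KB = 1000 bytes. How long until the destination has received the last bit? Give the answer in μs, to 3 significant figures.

17200 μs

L = 51200 bits.
Transmission delays (L/R per hop): 791.345, 665.8, 1383.78, 465.455 μs; sum = 3306.38 μs.
Propagation delays (d/s per hop): 2143.33, 4033.33, 1766.67, 2066.67 μs; sum = 10010 μs.
Processing at 3 router(s): 3 × 1.3 ms = 3900 μs.
End-to-end = 17200 μs.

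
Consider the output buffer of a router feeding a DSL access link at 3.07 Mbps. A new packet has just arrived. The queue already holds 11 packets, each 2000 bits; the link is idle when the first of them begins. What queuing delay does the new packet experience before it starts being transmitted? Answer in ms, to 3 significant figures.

Each queued packet: L/R = 2000/3070000 = 0.651466 ms.
11 queued → 7.16612 ms.
Queuing delay = 7.17 ms.

7.17 ms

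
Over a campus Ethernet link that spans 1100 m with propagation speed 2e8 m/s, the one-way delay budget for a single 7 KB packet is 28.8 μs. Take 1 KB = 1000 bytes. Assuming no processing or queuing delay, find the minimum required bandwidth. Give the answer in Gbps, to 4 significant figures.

2.403 Gbps

L = 56000 bits.
Propagation delay = 1100 / 200000000 = 5.5 μs.
Transmission budget = 28.8 − 5.5 = 23.3 μs.
R ≥ L / t_tx = 56000 bits / 2.33e-05 s = 2.403 Gbps.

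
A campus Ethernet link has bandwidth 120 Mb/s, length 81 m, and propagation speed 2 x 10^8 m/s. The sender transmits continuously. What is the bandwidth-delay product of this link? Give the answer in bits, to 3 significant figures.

48.6 bits

Propagation delay = 81 / 200000000 = 4.05e-07 s.
BDP = R × t_prop = 120000000 × 4.05e-07 = 48.6 bits.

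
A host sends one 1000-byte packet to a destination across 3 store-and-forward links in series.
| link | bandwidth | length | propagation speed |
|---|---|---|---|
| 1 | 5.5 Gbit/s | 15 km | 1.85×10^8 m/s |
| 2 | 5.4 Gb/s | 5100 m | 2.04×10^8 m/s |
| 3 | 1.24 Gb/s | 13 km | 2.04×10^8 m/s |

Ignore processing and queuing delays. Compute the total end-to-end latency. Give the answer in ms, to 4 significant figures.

0.1792 ms

L = 1000 × 8 = 8000 bits.
Transmission delays (L/R per hop): 0.00145455, 0.00148148, 0.00645161 ms; sum = 0.00938764 ms.
Propagation delays (d/s per hop): 0.0810811, 0.025, 0.0637255 ms; sum = 0.169807 ms.
End-to-end = 0.1792 ms.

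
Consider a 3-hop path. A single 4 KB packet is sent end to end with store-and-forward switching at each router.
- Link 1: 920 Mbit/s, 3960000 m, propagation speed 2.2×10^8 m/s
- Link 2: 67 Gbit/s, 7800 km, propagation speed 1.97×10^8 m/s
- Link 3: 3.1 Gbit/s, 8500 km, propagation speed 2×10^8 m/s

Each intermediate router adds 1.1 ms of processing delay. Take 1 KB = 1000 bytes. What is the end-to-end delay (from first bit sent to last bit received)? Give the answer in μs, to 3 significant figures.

L = 32000 bits.
Transmission delays (L/R per hop): 34.7826, 0.477612, 10.3226 μs; sum = 45.5828 μs.
Propagation delays (d/s per hop): 18000, 39593.9, 42500 μs; sum = 100094 μs.
Processing at 2 router(s): 2 × 1.1 ms = 2200 μs.
End-to-end = 102000 μs.

102000 μs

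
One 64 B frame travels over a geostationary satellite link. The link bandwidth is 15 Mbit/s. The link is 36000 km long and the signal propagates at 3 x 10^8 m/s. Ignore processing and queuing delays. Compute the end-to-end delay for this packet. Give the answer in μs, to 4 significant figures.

L = 64 × 8 = 512 bits.
Transmission delay = L/R = 512 / 15000000 = 34.1333 μs.
Propagation delay = d/s = 36000000 m / 300000000 m/s = 120000 μs.
Total = 120000 μs.

120000 μs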